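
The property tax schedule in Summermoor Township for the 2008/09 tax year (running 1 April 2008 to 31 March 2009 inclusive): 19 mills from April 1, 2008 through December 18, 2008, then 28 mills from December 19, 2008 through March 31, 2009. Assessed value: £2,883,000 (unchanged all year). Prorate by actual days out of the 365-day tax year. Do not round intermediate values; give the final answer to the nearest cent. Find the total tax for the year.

£62,099.03

April 1 – December 18, 2008: 262 days at 19 mills → £2,883,000 × 1.9% × 262/365 = £39,319.3808
December 19, 2008 – March 31, 2009: 103 days at 28 mills → £2,883,000 × 2.8% × 103/365 = £22,779.6493
Total = £62,099.0301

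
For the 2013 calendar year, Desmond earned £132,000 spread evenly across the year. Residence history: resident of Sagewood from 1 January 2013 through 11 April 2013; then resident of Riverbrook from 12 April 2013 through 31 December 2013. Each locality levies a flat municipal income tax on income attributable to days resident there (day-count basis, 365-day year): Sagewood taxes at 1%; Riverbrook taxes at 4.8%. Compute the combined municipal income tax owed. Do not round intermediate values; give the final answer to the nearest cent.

£4,948.01

Sagewood, 1 January – 11 April 2013: 101 days → £132,000 × 1% × 101/365 = £365.2603
Riverbrook, 12 April – 31 December 2013: 264 days → £132,000 × 4.8% × 264/365 = £4,582.7507
Total = £4,948.0110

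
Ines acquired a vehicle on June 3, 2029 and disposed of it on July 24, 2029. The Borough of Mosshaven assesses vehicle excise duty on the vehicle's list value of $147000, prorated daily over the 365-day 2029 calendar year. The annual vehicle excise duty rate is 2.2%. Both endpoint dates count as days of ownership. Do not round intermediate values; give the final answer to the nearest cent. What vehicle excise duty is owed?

$460.73

Days held (June 3 – July 24, 2029): 52 out of 365
Tax = $147000 × 2.2% × 52/365 = $460.7342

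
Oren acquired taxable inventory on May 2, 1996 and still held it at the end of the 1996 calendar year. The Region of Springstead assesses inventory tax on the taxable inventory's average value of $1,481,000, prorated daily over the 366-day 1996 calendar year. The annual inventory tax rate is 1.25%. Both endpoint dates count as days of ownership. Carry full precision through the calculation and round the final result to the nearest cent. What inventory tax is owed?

Days held (May 2 – December 31, 1996): 244 out of 366
Tax = $1,481,000 × 1.25% × 244/366 = $12,341.6667

$12,341.67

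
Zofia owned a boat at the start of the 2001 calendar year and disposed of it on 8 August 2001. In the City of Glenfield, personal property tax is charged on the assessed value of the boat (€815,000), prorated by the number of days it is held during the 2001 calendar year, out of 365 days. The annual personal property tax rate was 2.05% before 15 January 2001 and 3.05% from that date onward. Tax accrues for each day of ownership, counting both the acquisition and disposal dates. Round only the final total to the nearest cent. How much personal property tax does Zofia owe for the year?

1 January – 14 January 2001: 14 days at 2.05% → €815,000 × 2.05% × 14/365 = €640.8356
15 January – 8 August 2001: 206 days at 3.05% → €815,000 × 3.05% × 206/365 = €14,029.1644
Total = €14,670.0000

€14,670.00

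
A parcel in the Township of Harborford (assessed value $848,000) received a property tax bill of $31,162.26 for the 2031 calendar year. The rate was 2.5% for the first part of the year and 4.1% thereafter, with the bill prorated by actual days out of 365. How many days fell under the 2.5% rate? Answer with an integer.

97 days

Let d = days at the first rate; then 365 − d days at the second rate.
$848,000 × [2.5%·d + 4.1%·(365−d)] / 365 = $31,162.26
Solving gives d = 97, so the new rate took effect on 8 Apr 2031.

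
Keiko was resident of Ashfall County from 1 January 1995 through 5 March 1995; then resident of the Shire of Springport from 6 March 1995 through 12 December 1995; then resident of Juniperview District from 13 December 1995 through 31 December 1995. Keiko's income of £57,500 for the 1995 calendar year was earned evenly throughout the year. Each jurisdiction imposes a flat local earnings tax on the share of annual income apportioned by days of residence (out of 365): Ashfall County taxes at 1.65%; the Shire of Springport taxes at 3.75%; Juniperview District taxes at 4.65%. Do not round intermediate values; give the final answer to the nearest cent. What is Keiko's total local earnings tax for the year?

Ashfall County, 1 January – 5 March 1995: 64 days → £57,500 × 1.65% × 64/365 = £166.3562
The Shire of Springport, 6 March – 12 December 1995: 282 days → £57,500 × 3.75% × 282/365 = £1,665.9247
Juniperview District, 13 December – 31 December 1995: 19 days → £57,500 × 4.65% × 19/365 = £139.1815
Total = £1,971.4623

£1,971.46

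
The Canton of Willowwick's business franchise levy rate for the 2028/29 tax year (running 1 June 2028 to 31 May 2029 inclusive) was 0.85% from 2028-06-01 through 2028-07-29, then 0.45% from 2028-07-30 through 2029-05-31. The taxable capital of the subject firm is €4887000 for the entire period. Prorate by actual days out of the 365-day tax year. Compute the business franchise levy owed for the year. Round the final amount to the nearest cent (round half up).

2028-06-01 to 2028-07-29: 59 days at 0.85% → €4887000 × 0.85% × 59/365 = €6714.6041
2028-07-30 to 2029-05-31: 306 days at 0.45% → €4887000 × 0.45% × 306/365 = €18436.7096
Total = €25151.3137

€25151.31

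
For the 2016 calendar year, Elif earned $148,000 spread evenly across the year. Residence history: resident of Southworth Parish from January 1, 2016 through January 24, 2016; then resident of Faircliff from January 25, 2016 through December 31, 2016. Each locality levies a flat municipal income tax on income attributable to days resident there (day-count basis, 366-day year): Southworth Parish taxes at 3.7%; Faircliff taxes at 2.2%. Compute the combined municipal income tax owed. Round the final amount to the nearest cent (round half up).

$3,401.57

Southworth Parish, January 1 – January 24, 2016: 24 days → $148,000 × 3.7% × 24/366 = $359.0820
Faircliff, January 25 – December 31, 2016: 342 days → $148,000 × 2.2% × 342/366 = $3,042.4918
Total = $3,401.5738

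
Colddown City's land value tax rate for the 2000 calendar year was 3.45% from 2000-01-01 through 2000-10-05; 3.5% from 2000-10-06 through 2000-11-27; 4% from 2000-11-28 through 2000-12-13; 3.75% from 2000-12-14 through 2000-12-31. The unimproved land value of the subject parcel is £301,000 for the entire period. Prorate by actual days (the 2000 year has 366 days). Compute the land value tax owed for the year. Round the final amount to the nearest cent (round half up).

£10,523.08

2000-01-01 to 2000-10-05: 279 days at 3.45% → £301,000 × 3.45% × 279/366 = £7,916.0533
2000-10-06 to 2000-11-27: 53 days at 3.5% → £301,000 × 3.5% × 53/366 = £1,525.5601
2000-11-28 to 2000-12-13: 16 days at 4% → £301,000 × 4% × 16/366 = £526.3388
2000-12-14 to 2000-12-31: 18 days at 3.75% → £301,000 × 3.75% × 18/366 = £555.1230
Total = £10,523.0751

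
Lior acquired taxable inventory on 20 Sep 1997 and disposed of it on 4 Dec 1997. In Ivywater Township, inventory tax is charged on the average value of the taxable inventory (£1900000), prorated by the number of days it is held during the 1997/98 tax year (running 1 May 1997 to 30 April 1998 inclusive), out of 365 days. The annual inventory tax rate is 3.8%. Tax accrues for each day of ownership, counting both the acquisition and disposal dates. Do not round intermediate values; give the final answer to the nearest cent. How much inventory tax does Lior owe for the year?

Days held (20 Sep – 4 Dec 1997): 76 out of 365
Tax = £1900000 × 3.8% × 76/365 = £15033.4247

£15033.42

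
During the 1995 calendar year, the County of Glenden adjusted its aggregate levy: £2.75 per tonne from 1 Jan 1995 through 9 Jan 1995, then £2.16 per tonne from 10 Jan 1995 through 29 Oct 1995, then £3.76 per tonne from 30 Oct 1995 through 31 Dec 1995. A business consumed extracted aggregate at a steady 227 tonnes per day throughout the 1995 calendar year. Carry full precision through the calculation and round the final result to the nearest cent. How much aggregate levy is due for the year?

£203,053.77

1 Jan – 9 Jan 1995: 9 days × 227 tonnes/day = 2,043 tonnes at £2.75/tonne → £5,618.25
10 Jan – 29 Oct 1995: 293 days × 227 tonnes/day = 66,511 tonnes at £2.16/tonne → £143,663.76
30 Oct – 31 Dec 1995: 63 days × 227 tonnes/day = 14,301 tonnes at £3.76/tonne → £53,771.76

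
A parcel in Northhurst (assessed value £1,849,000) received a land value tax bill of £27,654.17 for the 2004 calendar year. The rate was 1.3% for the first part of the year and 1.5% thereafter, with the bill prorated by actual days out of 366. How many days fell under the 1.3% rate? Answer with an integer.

Let d = days at the first rate; then 366 − d days at the second rate.
£1,849,000 × [1.3%·d + 1.5%·(366−d)] / 366 = £27,654.17
Solving gives d = 8, so the new rate took effect on January 9, 2004.

8 days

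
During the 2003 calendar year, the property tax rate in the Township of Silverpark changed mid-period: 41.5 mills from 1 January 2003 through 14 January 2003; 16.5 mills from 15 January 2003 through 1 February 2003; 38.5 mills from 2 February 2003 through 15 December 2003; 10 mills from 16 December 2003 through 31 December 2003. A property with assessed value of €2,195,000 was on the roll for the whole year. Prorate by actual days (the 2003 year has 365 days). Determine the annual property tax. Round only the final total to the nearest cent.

1 January – 14 January 2003: 14 days at 41.5 mills → €2,195,000 × 4.15% × 14/365 = €3,493.9589
15 January – 1 February 2003: 18 days at 16.5 mills → €2,195,000 × 1.65% × 18/365 = €1,786.0685
2 February – 15 December 2003: 317 days at 38.5 mills → €2,195,000 × 3.85% × 317/365 = €73,394.1849
16 December – 31 December 2003: 16 days at 10 mills → €2,195,000 × 1% × 16/365 = €962.1918
Total = €79,636.4041

€79,636.40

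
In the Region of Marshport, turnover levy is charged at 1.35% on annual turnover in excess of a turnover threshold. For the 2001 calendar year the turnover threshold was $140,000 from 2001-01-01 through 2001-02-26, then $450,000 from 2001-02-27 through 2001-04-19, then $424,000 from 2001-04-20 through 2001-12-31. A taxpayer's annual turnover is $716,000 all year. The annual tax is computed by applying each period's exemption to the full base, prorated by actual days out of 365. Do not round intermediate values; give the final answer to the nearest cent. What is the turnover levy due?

$4,490.73

2001-01-01 to 2001-02-26: 57 days, exemption $140,000 → ($716,000 − $140,000) × 1.35% × 57/365 = $1,214.3342
2001-02-27 to 2001-04-19: 52 days, exemption $450,000 → ($716,000 − $450,000) × 1.35% × 52/365 = $511.5945
2001-04-20 to 2001-12-31: 256 days, exemption $424,000 → ($716,000 − $424,000) × 1.35% × 256/365 = $2,764.8000
Total = $4,490.7288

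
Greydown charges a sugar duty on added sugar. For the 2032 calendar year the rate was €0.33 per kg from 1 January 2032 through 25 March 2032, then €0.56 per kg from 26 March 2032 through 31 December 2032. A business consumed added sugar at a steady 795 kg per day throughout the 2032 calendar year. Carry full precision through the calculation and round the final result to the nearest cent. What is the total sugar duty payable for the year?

1 January – 25 March 2032: 85 days × 795 kg/day = 67,575 kg at €0.33/kg → €22,299.75
26 March – 31 December 2032: 281 days × 795 kg/day = 223,395 kg at €0.56/kg → €125,101.20

€147,400.95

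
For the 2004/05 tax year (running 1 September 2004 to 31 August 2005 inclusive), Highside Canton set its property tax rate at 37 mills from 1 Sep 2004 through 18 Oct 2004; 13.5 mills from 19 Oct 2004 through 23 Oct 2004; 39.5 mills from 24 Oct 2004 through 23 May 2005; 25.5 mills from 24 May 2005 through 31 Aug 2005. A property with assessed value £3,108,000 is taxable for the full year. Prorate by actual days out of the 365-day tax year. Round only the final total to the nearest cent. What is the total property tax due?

£108,716.14

1 Sep – 18 Oct 2004: 48 days at 37 mills → £3,108,000 × 3.7% × 48/365 = £15,122.7616
19 Oct – 23 Oct 2004: 5 days at 13.5 mills → £3,108,000 × 1.35% × 5/365 = £574.7671
24 Oct 2004 – 23 May 2005: 212 days at 39.5 mills → £3,108,000 × 3.95% × 212/365 = £71,305.1836
24 May – 31 Aug 2005: 100 days at 25.5 mills → £3,108,000 × 2.55% × 100/365 = £21,713.4247
Total = £108,716.1370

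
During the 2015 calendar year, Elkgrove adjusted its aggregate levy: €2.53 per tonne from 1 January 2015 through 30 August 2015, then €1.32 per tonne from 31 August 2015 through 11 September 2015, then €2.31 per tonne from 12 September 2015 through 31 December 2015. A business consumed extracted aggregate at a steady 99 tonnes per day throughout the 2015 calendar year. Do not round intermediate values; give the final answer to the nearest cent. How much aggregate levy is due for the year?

€87,566.49

1 January – 30 August 2015: 242 days × 99 tonnes/day = 23,958 tonnes at €2.53/tonne → €60,613.74
31 August – 11 September 2015: 12 days × 99 tonnes/day = 1,188 tonnes at €1.32/tonne → €1,568.16
12 September – 31 December 2015: 111 days × 99 tonnes/day = 10,989 tonnes at €2.31/tonne → €25,384.59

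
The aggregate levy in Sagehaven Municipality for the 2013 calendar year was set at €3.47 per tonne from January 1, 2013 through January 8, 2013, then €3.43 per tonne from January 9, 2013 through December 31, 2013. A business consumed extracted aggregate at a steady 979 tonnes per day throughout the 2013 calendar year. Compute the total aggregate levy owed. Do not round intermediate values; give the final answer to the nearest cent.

€1,225,972.33

January 1 – January 8, 2013: 8 days × 979 tonnes/day = 7,832 tonnes at €3.47/tonne → €27,177.04
January 9 – December 31, 2013: 357 days × 979 tonnes/day = 349,503 tonnes at €3.43/tonne → €1,198,795.29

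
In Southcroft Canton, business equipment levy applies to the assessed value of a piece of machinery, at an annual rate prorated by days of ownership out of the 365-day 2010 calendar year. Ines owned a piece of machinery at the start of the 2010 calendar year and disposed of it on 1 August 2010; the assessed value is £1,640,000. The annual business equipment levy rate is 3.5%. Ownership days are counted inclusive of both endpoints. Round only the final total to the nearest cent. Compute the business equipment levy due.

£33,496.44

Days held (1 January – 1 August 2010): 213 out of 365
Tax = £1,640,000 × 3.5% × 213/365 = £33,496.4384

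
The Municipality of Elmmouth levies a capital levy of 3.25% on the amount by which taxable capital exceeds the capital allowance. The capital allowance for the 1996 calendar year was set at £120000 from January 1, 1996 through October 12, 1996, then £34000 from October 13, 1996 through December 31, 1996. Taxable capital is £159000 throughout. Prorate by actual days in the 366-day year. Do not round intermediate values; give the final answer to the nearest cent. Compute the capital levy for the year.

January 1 – October 12, 1996: 286 days, exemption £120000 → (£159000 − £120000) × 3.25% × 286/366 = £990.4508
October 13 – December 31, 1996: 80 days, exemption £34000 → (£159000 − £34000) × 3.25% × 80/366 = £887.9781
Total = £1878.4290

£1878.43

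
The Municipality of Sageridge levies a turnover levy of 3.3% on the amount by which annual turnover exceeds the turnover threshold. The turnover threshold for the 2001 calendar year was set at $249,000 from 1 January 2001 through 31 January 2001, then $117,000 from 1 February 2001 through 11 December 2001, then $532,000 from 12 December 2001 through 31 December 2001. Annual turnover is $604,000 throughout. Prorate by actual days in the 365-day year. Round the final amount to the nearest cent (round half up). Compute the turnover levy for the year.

$14,950.63

1 January – 31 January 2001: 31 days, exemption $249,000 → ($604,000 − $249,000) × 3.3% × 31/365 = $994.9726
1 February – 11 December 2001: 314 days, exemption $117,000 → ($604,000 − $117,000) × 3.3% × 314/365 = $13,825.4630
12 December – 31 December 2001: 20 days, exemption $532,000 → ($604,000 − $532,000) × 3.3% × 20/365 = $130.1918
Total = $14,950.6274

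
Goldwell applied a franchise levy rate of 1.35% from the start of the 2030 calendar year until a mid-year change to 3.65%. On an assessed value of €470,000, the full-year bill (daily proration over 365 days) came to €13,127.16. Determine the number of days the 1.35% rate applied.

136 days

Let d = days at the first rate; then 365 − d days at the second rate.
€470,000 × [1.35%·d + 3.65%·(365−d)] / 365 = €13,127.16
Solving gives d = 136, so the new rate took effect on May 17, 2030.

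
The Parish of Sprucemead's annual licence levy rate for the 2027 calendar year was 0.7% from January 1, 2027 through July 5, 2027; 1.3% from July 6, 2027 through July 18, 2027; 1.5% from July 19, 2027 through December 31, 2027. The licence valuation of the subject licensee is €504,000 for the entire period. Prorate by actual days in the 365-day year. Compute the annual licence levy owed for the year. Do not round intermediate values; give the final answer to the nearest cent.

January 1 – July 5, 2027: 186 days at 0.7% → €504,000 × 0.7% × 186/365 = €1,797.8301
July 6 – July 18, 2027: 13 days at 1.3% → €504,000 × 1.3% × 13/365 = €233.3589
July 19 – December 31, 2027: 166 days at 1.5% → €504,000 × 1.5% × 166/365 = €3,438.2466
Total = €5,469.4356

€5,469.44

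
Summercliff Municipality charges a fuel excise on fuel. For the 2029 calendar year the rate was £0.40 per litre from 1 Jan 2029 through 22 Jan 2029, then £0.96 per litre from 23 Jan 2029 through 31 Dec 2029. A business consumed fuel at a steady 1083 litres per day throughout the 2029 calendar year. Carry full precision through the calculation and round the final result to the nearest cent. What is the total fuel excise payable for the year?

£366,140.64

1 Jan – 22 Jan 2029: 22 days × 1083 litres/day = 23,826 litres at £0.40/litre → £9,530.40
23 Jan – 31 Dec 2029: 343 days × 1083 litres/day = 371,469 litres at £0.96/litre → £356,610.24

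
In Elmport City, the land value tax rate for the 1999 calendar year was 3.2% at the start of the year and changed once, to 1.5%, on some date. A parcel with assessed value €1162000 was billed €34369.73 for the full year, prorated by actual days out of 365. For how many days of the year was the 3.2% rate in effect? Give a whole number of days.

Let d = days at the first rate; then 365 − d days at the second rate.
€1162000 × [3.2%·d + 1.5%·(365−d)] / 365 = €34369.73
Solving gives d = 313, so the new rate took effect on 10 Nov 1999.

313 days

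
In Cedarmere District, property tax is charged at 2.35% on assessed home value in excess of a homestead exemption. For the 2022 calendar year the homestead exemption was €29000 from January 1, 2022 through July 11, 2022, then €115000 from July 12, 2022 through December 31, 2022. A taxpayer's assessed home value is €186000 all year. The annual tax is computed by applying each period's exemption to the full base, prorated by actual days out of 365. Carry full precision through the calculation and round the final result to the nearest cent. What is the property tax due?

January 1 – July 11, 2022: 192 days, exemption €29000 → (€186000 − €29000) × 2.35% × 192/365 = €1940.7781
July 12 – December 31, 2022: 173 days, exemption €115000 → (€186000 − €115000) × 2.35% × 173/365 = €790.8233
Total = €2731.6014

€2731.60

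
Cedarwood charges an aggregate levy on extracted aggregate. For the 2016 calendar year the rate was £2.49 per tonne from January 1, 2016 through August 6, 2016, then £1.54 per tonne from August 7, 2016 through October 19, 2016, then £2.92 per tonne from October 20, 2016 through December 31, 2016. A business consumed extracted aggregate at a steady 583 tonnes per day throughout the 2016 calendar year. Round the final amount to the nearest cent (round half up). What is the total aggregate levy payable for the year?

£508626.69

January 1 – August 6, 2016: 219 days × 583 tonnes/day = 127,677 tonnes at £2.49/tonne → £317915.73
August 7 – October 19, 2016: 74 days × 583 tonnes/day = 43,142 tonnes at £1.54/tonne → £66438.68
October 20 – December 31, 2016: 73 days × 583 tonnes/day = 42,559 tonnes at £2.92/tonne → £124272.28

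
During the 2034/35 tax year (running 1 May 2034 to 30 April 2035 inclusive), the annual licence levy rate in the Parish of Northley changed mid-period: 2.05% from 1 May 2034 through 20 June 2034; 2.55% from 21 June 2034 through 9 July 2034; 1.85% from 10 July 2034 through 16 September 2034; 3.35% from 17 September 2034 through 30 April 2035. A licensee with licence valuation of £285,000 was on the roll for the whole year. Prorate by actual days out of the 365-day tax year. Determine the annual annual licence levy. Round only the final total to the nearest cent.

£8,102.98

1 May – 20 June 2034: 51 days at 2.05% → £285,000 × 2.05% × 51/365 = £816.3493
21 June – 9 July 2034: 19 days at 2.55% → £285,000 × 2.55% × 19/365 = £378.3082
10 July – 16 September 2034: 69 days at 1.85% → £285,000 × 1.85% × 69/365 = £996.7192
17 September 2034 – 30 April 2035: 226 days at 3.35% → £285,000 × 3.35% × 226/365 = £5,911.6027
Total = £8,102.9795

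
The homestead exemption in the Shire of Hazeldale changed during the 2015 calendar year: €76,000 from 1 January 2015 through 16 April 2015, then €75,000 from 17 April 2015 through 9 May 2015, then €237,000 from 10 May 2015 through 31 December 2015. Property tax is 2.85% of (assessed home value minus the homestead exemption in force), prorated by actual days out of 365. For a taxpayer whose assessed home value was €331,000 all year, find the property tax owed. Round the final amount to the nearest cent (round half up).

€4,302.48

1 January – 16 April 2015: 106 days, exemption €76,000 → (€331,000 − €76,000) × 2.85% × 106/365 = €2,110.5616
17 April – 9 May 2015: 23 days, exemption €75,000 → (€331,000 − €75,000) × 2.85% × 23/365 = €459.7479
10 May – 31 December 2015: 236 days, exemption €237,000 → (€331,000 − €237,000) × 2.85% × 236/365 = €1,732.1753
Total = €4,302.4849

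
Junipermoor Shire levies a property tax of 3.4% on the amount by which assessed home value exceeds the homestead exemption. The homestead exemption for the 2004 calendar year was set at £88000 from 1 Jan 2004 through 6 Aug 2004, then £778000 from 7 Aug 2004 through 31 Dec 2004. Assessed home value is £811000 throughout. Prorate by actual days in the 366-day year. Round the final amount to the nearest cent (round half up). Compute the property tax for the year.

1 Jan – 6 Aug 2004: 219 days, exemption £88000 → (£811000 − £88000) × 3.4% × 219/366 = £14708.9016
7 Aug – 31 Dec 2004: 147 days, exemption £778000 → (£811000 − £778000) × 3.4% × 147/366 = £450.6393
Total = £15159.5410

£15159.54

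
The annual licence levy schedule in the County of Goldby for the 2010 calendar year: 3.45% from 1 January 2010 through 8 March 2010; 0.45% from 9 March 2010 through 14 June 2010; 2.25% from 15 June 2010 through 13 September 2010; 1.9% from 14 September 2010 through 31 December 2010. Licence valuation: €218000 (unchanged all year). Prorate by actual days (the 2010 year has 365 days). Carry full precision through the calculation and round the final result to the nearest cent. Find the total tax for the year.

1 January – 8 March 2010: 67 days at 3.45% → €218000 × 3.45% × 67/365 = €1380.5671
9 March – 14 June 2010: 98 days at 0.45% → €218000 × 0.45% × 98/365 = €263.3918
15 June – 13 September 2010: 91 days at 2.25% → €218000 × 2.25% × 91/365 = €1222.8904
14 September – 31 December 2010: 109 days at 1.9% → €218000 × 1.9% × 109/365 = €1236.9260
Total = €4103.7753

€4103.78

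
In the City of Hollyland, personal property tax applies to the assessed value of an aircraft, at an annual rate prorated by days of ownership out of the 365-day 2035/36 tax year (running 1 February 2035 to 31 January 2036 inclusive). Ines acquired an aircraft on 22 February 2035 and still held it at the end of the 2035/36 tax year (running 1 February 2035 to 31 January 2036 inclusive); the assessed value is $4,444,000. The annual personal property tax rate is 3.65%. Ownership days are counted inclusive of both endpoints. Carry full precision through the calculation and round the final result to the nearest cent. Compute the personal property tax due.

Days held (22 February 2035 – 31 January 2036): 344 out of 365
Tax = $4,444,000 × 3.65% × 344/365 = $152,873.6000

$152,873.60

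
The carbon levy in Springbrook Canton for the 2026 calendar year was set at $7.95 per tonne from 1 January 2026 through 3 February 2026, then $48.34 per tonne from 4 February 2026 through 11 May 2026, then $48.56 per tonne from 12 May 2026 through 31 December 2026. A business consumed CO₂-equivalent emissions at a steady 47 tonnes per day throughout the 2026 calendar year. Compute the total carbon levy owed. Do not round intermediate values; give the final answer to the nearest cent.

1 January – 3 February 2026: 34 days × 47 tonnes/day = 1,598 tonnes at $7.95/tonne → $12,704.10
4 February – 11 May 2026: 97 days × 47 tonnes/day = 4,559 tonnes at $48.34/tonne → $220,382.06
12 May – 31 December 2026: 234 days × 47 tonnes/day = 10,998 tonnes at $48.56/tonne → $534,062.88

$767,149.04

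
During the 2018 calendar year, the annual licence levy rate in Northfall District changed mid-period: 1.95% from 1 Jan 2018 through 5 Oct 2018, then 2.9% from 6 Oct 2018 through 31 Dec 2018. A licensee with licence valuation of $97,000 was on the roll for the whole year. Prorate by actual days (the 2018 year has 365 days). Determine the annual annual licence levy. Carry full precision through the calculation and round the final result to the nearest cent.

$2,111.15

1 Jan – 5 Oct 2018: 278 days at 1.95% → $97,000 × 1.95% × 278/365 = $1,440.6493
6 Oct – 31 Dec 2018: 87 days at 2.9% → $97,000 × 2.9% × 87/365 = $670.4959
Total = $2,111.1452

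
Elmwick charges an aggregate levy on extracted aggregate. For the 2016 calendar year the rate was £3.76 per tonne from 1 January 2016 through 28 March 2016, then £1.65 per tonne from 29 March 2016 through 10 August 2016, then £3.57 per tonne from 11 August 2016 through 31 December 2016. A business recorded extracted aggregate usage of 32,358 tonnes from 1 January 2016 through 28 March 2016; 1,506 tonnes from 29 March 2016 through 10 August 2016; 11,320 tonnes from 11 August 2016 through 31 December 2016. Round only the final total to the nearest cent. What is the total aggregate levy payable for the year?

£164,563.38

1 January – 28 March 2016: 32,358 tonnes at £3.76/tonne → £121,666.08
29 March – 10 August 2016: 1,506 tonnes at £1.65/tonne → £2,484.90
11 August – 31 December 2016: 11,320 tonnes at £3.57/tonne → £40,412.40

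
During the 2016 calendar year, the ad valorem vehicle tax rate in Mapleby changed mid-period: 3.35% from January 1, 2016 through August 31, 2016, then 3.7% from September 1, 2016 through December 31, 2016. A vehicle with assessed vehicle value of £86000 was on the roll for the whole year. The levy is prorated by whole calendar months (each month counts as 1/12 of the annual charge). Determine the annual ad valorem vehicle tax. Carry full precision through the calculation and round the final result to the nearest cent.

£2981.33

January 1 – August 31, 2016: 8 months at 3.35% → £86000 × 3.35% × 8/12 = £1920.6667
September 1 – December 31, 2016: 4 months at 3.7% → £86000 × 3.7% × 4/12 = £1060.6667
Total = £2981.3333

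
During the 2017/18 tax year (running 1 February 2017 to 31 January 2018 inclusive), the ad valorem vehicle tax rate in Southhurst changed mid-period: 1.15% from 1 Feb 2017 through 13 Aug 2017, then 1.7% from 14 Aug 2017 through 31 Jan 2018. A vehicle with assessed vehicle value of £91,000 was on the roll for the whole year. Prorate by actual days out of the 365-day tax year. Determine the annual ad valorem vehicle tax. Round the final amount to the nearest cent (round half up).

1 Feb – 13 Aug 2017: 194 days at 1.15% → £91,000 × 1.15% × 194/365 = £556.2219
14 Aug 2017 – 31 Jan 2018: 171 days at 1.7% → £91,000 × 1.7% × 171/365 = £724.7589
Total = £1,280.9808

£1,280.98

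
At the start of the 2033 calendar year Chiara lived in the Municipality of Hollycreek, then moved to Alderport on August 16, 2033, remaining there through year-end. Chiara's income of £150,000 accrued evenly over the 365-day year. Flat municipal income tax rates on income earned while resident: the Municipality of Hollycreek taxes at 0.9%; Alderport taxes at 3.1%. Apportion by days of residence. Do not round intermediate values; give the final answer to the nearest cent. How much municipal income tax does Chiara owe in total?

£2,597.67

The Municipality of Hollycreek, January 1 – August 15, 2033: 227 days → £150,000 × 0.9% × 227/365 = £839.5890
Alderport, August 16 – December 31, 2033: 138 days → £150,000 × 3.1% × 138/365 = £1,758.0822
Total = £2,597.6712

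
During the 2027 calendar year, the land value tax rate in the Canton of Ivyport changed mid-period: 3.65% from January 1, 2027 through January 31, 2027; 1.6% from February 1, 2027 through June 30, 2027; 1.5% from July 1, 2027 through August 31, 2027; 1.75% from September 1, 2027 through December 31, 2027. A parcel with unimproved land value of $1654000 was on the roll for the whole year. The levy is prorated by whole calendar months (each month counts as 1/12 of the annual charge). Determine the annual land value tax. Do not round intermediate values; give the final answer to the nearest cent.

$29840.92

January 1 – January 31, 2027: 1 month at 3.65% → $1654000 × 3.65% × 1/12 = $5030.9167
February 1 – June 30, 2027: 5 months at 1.6% → $1654000 × 1.6% × 5/12 = $11026.6667
July 1 – August 31, 2027: 2 months at 1.5% → $1654000 × 1.5% × 2/12 = $4135.0000
September 1 – December 31, 2027: 4 months at 1.75% → $1654000 × 1.75% × 4/12 = $9648.3333
Total = $29840.9167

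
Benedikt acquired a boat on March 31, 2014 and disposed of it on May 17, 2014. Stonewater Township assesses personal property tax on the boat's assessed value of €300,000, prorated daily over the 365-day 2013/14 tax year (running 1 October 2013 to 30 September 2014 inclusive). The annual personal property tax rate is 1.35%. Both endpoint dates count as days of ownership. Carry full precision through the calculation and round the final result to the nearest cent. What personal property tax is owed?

Days held (March 31 – May 17, 2014): 48 out of 365
Tax = €300,000 × 1.35% × 48/365 = €532.6027

€532.60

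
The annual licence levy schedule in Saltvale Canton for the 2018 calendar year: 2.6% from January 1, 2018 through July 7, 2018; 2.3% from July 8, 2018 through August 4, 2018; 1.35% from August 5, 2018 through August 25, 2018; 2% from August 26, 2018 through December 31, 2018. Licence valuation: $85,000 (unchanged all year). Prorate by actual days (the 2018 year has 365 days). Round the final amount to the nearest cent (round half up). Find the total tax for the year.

$1,950.46

January 1 – July 7, 2018: 188 days at 2.6% → $85,000 × 2.6% × 188/365 = $1,138.3014
July 8 – August 4, 2018: 28 days at 2.3% → $85,000 × 2.3% × 28/365 = $149.9726
August 5 – August 25, 2018: 21 days at 1.35% → $85,000 × 1.35% × 21/365 = $66.0205
August 26 – December 31, 2018: 128 days at 2% → $85,000 × 2% × 128/365 = $596.1644
Total = $1,950.4589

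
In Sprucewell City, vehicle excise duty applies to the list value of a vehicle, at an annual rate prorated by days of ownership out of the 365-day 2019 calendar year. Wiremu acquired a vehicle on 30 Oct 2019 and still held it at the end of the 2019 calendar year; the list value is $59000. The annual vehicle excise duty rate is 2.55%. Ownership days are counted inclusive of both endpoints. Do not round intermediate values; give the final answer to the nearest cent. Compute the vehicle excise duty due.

$259.68

Days held (30 Oct – 31 Dec 2019): 63 out of 365
Tax = $59000 × 2.55% × 63/365 = $259.6808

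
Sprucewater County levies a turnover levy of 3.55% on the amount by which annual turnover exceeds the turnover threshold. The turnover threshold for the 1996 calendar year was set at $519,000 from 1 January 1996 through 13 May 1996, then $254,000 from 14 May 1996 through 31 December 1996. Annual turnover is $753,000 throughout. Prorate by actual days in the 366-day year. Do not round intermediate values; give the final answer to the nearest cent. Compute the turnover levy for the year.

$14,270.22

1 January – 13 May 1996: 134 days, exemption $519,000 → ($753,000 − $519,000) × 3.55% × 134/366 = $3,041.3607
14 May – 31 December 1996: 232 days, exemption $254,000 → ($753,000 − $254,000) × 3.55% × 232/366 = $11,228.8634
Total = $14,270.2240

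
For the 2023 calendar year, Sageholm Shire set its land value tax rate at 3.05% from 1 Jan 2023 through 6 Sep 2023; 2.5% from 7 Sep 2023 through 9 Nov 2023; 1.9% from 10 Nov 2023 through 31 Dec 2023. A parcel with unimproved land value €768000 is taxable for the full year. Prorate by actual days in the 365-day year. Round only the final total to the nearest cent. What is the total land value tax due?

1 Jan – 6 Sep 2023: 249 days at 3.05% → €768000 × 3.05% × 249/365 = €15979.6603
7 Sep – 9 Nov 2023: 64 days at 2.5% → €768000 × 2.5% × 64/365 = €3366.5753
10 Nov – 31 Dec 2023: 52 days at 1.9% → €768000 × 1.9% × 52/365 = €2078.8603
Total = €21425.0959

€21425.10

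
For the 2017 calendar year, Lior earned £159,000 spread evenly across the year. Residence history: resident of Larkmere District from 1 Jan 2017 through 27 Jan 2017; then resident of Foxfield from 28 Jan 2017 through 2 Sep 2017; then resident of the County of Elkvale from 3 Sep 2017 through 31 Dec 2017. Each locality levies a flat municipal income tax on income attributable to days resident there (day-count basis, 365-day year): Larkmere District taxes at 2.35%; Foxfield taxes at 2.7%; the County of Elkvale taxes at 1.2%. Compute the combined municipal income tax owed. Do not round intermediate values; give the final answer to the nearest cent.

£3,467.72

Larkmere District, 1 Jan – 27 Jan 2017: 27 days → £159,000 × 2.35% × 27/365 = £276.3986
Foxfield, 28 Jan – 2 Sep 2017: 218 days → £159,000 × 2.7% × 218/365 = £2,564.0384
The County of Elkvale, 3 Sep – 31 Dec 2017: 120 days → £159,000 × 1.2% × 120/365 = £627.2877
Total = £3,467.7247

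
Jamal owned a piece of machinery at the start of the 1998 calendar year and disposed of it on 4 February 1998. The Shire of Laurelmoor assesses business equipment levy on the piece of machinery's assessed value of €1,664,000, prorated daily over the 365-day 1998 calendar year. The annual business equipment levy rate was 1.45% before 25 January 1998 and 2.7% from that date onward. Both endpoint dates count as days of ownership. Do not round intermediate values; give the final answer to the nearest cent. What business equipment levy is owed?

€2,940.49

1 January – 24 January 1998: 24 days at 1.45% → €1,664,000 × 1.45% × 24/365 = €1,586.4986
25 January – 4 February 1998: 11 days at 2.7% → €1,664,000 × 2.7% × 11/365 = €1,353.9945
Total = €2,940.4932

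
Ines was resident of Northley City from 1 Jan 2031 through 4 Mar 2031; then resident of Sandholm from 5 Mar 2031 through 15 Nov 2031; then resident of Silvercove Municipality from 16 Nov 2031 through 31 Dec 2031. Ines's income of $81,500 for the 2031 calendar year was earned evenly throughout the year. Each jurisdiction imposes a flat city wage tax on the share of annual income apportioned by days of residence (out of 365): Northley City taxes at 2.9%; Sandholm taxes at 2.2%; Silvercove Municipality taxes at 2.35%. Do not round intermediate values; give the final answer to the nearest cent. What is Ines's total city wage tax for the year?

$1,906.88

Northley City, 1 Jan – 4 Mar 2031: 63 days → $81,500 × 2.9% × 63/365 = $407.9466
Sandholm, 5 Mar – 15 Nov 2031: 256 days → $81,500 × 2.2% × 256/365 = $1,257.5562
Silvercove Municipality, 16 Nov – 31 Dec 2031: 46 days → $81,500 × 2.35% × 46/365 = $241.3740
Total = $1,906.8767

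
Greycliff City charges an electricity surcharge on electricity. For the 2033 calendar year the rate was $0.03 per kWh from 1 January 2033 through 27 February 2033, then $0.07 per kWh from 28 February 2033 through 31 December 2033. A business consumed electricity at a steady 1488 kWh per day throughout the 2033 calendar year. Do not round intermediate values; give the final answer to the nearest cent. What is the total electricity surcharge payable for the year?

1 January – 27 February 2033: 58 days × 1488 kWh/day = 86,304 kWh at $0.03/kWh → $2,589.12
28 February – 31 December 2033: 307 days × 1488 kWh/day = 456,816 kWh at $0.07/kWh → $31,977.12

$34,566.24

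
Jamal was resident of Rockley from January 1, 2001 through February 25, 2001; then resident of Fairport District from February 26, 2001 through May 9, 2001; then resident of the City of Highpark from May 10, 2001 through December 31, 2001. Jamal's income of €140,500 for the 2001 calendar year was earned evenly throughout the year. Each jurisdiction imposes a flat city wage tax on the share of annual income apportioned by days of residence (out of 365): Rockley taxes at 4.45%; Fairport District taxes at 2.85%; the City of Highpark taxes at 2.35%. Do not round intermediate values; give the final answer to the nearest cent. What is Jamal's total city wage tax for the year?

Rockley, January 1 – February 25, 2001: 56 days → €140,500 × 4.45% × 56/365 = €959.2493
Fairport District, February 26 – May 9, 2001: 73 days → €140,500 × 2.85% × 73/365 = €800.8500
The City of Highpark, May 10 – December 31, 2001: 236 days → €140,500 × 2.35% × 236/365 = €2,134.8301
Total = €3,894.9295

€3,894.93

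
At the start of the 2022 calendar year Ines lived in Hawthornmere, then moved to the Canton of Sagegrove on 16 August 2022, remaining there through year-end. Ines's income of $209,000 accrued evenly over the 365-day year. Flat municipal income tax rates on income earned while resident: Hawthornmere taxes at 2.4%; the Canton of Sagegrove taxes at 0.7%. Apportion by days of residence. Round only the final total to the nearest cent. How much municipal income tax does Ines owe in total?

Hawthornmere, 1 January – 15 August 2022: 227 days → $209,000 × 2.4% × 227/365 = $3,119.5397
The Canton of Sagegrove, 16 August – 31 December 2022: 138 days → $209,000 × 0.7% × 138/365 = $553.1342
Total = $3,672.6740

$3,672.67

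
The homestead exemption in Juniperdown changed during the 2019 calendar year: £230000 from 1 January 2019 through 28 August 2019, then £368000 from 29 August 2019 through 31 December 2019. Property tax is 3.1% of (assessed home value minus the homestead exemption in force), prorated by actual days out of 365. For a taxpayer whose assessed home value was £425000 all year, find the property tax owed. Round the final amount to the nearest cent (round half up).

1 January – 28 August 2019: 240 days, exemption £230000 → (£425000 − £230000) × 3.1% × 240/365 = £3974.7945
29 August – 31 December 2019: 125 days, exemption £368000 → (£425000 − £368000) × 3.1% × 125/365 = £605.1370
Total = £4579.9315

£4579.93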